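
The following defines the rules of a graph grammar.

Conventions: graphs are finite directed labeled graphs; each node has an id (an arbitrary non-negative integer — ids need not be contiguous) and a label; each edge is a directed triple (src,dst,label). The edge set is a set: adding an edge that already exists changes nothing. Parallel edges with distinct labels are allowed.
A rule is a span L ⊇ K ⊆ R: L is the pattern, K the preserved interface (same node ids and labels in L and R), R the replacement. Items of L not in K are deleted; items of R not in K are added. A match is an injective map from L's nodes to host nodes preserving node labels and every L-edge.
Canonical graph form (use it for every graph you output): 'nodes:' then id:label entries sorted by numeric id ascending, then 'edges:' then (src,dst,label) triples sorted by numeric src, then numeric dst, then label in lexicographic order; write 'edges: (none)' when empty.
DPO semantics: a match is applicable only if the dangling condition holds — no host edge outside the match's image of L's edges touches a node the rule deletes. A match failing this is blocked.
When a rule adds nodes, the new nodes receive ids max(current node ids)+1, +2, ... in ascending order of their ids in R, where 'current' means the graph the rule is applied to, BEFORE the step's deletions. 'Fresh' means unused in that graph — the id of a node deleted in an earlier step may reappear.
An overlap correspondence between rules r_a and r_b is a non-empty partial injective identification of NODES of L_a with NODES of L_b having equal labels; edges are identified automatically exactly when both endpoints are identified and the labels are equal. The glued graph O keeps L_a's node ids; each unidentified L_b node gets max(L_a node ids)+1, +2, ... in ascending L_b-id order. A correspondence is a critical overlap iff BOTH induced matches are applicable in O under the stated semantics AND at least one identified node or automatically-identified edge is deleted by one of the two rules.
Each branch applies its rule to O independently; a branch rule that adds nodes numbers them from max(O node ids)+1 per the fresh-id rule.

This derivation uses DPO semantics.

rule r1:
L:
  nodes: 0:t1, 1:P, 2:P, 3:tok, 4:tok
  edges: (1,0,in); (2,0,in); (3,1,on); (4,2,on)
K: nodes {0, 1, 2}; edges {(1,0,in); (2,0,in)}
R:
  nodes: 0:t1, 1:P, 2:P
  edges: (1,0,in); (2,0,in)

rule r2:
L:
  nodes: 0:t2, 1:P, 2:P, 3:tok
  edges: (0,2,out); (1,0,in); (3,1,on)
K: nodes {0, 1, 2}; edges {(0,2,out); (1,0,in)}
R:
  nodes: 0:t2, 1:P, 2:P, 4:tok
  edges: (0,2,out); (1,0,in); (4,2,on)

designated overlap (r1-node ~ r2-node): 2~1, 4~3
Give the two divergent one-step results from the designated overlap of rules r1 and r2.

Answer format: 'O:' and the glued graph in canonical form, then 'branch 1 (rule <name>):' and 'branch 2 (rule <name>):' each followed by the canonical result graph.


O:
nodes: 0:t1, 1:P, 2:P, 3:tok, 4:tok, 5:t2, 6:P
edges: (1,0,in); (2,0,in); (2,5,in); (3,1,on); (4,2,on); (5,6,out)
branch 1 (rule r1):
nodes: 0:t1, 1:P, 2:P, 5:t2, 6:P
edges: (1,0,in); (2,0,in); (2,5,in); (5,6,out)
branch 2 (rule r2):
nodes: 0:t1, 1:P, 2:P, 3:tok, 5:t2, 6:P, 7:tok
edges: (1,0,in); (2,0,in); (2,5,in); (3,1,on); (5,6,out); (7,6,on)


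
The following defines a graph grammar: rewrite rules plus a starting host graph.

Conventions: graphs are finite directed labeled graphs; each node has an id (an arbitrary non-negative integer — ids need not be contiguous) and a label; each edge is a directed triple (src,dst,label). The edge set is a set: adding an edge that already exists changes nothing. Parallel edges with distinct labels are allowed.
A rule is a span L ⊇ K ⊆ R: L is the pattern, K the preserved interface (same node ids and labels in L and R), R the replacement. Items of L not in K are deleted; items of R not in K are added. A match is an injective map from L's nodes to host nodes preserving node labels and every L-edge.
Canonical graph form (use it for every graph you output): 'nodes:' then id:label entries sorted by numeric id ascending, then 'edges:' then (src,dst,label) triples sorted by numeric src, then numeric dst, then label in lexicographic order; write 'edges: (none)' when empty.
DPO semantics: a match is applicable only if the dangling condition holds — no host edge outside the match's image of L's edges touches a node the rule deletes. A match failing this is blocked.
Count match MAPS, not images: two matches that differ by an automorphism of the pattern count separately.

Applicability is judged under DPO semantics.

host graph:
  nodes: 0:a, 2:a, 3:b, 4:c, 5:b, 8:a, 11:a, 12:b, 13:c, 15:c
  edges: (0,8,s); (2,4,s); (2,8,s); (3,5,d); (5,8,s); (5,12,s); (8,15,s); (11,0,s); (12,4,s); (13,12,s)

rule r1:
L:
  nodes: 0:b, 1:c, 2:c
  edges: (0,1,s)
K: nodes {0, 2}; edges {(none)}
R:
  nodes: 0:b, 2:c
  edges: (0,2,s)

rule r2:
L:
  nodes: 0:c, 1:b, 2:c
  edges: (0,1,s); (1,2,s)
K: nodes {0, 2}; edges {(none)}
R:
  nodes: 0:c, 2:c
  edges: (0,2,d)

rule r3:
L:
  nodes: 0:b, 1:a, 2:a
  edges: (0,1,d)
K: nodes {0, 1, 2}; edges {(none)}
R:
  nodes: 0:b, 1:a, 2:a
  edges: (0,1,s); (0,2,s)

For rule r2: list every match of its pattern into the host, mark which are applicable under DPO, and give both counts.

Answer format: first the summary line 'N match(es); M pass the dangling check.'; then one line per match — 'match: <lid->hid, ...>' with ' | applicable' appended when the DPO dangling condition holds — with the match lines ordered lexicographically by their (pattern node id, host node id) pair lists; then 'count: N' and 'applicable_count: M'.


1 match(es); 0 pass the dangling check.
match: 0->13, 1->12, 2->4
count: 1
applicable_count: 0


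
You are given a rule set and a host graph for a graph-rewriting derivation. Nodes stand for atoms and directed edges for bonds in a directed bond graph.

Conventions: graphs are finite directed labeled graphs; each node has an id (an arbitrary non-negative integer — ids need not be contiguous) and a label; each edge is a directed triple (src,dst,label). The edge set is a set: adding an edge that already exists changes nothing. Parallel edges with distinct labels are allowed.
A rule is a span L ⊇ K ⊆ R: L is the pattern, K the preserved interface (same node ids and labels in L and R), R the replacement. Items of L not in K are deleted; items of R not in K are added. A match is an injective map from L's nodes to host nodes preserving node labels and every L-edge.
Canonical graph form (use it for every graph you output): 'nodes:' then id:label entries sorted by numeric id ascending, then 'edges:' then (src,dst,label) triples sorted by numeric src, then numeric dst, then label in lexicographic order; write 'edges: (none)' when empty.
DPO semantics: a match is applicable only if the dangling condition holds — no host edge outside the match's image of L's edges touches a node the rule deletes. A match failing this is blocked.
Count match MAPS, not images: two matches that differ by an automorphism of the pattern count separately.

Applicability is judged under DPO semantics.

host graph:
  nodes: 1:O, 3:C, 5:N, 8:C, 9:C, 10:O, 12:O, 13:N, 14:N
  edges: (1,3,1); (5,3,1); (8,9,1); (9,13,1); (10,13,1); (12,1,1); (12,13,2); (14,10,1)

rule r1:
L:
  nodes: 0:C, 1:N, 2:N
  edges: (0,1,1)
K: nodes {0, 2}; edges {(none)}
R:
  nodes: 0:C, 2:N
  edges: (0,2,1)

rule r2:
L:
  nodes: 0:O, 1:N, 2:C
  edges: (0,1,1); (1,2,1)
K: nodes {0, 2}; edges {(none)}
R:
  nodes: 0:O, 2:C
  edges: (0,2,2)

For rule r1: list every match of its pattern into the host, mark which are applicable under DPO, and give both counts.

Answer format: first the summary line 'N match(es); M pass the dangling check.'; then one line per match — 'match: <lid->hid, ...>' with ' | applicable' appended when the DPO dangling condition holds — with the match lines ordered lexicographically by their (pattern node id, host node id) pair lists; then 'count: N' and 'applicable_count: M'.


2 match(es); 0 pass the dangling check.
match: 0->9, 1->13, 2->5
match: 0->9, 1->13, 2->14
count: 2
applicable_count: 0


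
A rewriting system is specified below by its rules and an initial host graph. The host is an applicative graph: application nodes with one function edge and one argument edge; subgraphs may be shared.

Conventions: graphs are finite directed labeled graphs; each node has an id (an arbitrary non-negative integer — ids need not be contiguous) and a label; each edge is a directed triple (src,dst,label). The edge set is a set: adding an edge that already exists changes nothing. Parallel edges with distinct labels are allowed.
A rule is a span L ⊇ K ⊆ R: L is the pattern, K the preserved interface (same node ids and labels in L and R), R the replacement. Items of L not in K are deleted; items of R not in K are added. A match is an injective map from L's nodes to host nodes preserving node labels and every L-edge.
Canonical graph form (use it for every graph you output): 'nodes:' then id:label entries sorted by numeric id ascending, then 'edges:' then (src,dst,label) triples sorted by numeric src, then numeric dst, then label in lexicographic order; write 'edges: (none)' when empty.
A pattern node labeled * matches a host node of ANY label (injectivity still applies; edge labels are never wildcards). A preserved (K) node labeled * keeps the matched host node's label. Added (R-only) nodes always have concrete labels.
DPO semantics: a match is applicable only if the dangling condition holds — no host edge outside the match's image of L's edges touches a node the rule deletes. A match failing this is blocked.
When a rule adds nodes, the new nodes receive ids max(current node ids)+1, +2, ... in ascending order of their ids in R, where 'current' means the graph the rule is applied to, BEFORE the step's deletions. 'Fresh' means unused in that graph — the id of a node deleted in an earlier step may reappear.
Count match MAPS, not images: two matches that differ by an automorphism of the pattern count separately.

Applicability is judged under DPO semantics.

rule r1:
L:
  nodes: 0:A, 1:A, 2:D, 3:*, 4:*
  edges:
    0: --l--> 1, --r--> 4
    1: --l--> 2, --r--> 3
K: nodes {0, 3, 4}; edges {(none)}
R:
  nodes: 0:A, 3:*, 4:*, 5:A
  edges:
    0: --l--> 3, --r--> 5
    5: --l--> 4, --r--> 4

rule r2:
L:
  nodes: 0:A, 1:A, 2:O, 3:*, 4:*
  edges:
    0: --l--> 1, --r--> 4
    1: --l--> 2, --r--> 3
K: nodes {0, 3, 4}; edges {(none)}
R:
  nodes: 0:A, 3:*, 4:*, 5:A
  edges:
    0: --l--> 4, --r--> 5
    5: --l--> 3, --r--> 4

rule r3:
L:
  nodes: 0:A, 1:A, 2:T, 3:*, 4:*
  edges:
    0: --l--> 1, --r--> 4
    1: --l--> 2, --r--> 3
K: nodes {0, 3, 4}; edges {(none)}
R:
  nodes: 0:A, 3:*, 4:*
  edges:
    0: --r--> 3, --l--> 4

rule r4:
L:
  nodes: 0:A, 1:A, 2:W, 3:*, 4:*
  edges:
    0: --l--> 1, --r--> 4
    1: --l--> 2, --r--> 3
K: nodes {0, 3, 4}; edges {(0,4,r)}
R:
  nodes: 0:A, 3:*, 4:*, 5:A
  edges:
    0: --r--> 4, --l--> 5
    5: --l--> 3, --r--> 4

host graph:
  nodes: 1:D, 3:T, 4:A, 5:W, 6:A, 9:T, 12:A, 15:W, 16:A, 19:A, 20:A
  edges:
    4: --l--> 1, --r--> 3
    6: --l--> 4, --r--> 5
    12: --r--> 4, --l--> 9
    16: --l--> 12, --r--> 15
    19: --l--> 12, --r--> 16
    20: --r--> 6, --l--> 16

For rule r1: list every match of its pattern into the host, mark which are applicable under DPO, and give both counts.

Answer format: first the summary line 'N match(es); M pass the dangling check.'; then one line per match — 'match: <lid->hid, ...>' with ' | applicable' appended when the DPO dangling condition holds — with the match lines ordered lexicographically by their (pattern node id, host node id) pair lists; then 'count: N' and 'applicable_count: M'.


1 match(es); 0 pass the dangling check.
match: 0->6, 1->4, 2->1, 3->3, 4->5
count: 1
applicable_count: 0


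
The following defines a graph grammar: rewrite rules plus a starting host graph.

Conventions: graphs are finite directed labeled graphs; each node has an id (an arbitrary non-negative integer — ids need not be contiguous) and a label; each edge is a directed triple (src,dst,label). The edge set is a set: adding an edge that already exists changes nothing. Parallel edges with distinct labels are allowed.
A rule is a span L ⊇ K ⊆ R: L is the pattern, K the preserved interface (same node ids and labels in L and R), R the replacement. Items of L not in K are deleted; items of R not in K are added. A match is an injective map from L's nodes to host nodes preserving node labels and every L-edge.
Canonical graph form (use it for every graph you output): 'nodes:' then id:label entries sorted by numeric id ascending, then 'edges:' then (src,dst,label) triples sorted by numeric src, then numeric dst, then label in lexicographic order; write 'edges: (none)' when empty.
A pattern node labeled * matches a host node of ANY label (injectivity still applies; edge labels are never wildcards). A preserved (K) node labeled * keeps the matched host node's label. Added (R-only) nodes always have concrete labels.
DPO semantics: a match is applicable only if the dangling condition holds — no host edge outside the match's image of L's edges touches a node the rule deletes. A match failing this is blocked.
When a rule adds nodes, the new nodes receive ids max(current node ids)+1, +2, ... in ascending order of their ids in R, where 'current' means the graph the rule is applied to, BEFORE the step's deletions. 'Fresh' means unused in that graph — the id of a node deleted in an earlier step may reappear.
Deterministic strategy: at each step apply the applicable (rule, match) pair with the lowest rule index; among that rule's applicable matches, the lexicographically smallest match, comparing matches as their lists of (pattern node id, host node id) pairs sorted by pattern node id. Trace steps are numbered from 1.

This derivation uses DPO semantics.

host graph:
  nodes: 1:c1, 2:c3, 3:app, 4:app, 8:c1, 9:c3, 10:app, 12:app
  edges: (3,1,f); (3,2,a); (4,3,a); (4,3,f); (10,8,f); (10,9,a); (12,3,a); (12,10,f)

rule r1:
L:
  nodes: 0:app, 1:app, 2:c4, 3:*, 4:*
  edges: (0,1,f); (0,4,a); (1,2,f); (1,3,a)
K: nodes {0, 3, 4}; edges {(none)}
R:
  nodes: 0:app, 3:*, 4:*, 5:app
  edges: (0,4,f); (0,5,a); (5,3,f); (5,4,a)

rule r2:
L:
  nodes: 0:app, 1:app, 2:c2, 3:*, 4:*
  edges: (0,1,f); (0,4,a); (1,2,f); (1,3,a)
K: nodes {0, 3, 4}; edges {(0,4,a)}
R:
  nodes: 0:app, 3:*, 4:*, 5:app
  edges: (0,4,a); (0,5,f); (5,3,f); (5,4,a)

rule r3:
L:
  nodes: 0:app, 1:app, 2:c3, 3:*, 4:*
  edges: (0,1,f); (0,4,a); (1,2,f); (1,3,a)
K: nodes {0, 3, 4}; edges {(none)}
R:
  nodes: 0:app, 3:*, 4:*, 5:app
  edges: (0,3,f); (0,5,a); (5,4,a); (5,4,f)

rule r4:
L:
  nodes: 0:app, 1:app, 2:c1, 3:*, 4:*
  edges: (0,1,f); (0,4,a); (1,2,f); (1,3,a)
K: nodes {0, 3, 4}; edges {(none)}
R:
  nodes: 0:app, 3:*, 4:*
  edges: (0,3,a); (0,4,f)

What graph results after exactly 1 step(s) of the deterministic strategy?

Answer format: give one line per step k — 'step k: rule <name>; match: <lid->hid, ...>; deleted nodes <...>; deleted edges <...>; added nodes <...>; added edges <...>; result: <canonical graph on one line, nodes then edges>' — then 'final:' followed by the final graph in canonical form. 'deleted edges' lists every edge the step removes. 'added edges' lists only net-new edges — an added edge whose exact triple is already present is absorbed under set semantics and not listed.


step 1: rule r4; match: 0->12, 1->10, 2->8, 3->9, 4->3; deleted nodes 8, 10; deleted edges (10,8,f); (10,9,a); (12,3,a); (12,10,f); added nodes (none); added edges (12,3,f); (12,9,a); result: nodes: 1:c1, 2:c3, 3:app, 4:app, 9:c3, 12:app edges: (3,1,f); (3,2,a); (4,3,a); (4,3,f); (12,3,f); (12,9,a)
final:
nodes: 1:c1, 2:c3, 3:app, 4:app, 9:c3, 12:app
edges: (3,1,f); (3,2,a); (4,3,a); (4,3,f); (12,3,f); (12,9,a)


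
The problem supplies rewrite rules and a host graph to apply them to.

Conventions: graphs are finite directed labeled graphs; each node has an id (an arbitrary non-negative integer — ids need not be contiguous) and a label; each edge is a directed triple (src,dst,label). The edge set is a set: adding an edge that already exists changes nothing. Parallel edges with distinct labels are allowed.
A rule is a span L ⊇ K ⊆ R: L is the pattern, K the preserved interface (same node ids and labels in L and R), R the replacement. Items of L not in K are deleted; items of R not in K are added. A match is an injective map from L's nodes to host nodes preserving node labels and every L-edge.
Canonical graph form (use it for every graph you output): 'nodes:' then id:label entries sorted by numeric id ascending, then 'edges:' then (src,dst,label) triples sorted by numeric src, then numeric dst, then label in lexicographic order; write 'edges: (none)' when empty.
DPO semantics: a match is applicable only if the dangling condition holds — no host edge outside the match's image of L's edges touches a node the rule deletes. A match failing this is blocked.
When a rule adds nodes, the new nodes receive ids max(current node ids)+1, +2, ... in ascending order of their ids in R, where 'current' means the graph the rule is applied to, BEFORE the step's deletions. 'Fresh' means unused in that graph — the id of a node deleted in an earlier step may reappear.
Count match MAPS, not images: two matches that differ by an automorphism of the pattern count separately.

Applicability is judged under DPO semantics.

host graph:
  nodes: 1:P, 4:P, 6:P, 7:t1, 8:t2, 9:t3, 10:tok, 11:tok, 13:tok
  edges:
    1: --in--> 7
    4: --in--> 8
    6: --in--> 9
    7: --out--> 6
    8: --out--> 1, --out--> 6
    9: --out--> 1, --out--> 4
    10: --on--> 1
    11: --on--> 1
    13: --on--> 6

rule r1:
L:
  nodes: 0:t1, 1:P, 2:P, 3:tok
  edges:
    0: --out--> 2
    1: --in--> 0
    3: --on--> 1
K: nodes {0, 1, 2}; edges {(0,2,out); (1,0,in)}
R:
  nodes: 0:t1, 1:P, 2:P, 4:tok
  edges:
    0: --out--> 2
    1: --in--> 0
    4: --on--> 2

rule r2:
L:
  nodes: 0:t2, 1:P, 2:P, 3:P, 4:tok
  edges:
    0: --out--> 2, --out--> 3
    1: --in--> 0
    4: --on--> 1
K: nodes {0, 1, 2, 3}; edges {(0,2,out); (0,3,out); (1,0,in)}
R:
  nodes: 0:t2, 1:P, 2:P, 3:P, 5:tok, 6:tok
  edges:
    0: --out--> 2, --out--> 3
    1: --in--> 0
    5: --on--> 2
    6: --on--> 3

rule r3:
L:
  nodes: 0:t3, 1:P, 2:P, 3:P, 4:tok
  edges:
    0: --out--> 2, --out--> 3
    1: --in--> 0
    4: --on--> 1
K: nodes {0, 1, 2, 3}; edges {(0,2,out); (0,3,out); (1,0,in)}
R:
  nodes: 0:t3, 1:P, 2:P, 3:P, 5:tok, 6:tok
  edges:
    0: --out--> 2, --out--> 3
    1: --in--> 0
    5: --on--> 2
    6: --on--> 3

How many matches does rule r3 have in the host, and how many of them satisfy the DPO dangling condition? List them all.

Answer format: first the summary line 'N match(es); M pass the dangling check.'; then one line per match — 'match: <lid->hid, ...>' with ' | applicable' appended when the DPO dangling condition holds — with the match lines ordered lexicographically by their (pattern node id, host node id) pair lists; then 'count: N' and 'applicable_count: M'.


2 match(es); 2 pass the dangling check.
match: 0->9, 1->6, 2->1, 3->4, 4->13 | applicable
match: 0->9, 1->6, 2->4, 3->1, 4->13 | applicable
count: 2
applicable_count: 2


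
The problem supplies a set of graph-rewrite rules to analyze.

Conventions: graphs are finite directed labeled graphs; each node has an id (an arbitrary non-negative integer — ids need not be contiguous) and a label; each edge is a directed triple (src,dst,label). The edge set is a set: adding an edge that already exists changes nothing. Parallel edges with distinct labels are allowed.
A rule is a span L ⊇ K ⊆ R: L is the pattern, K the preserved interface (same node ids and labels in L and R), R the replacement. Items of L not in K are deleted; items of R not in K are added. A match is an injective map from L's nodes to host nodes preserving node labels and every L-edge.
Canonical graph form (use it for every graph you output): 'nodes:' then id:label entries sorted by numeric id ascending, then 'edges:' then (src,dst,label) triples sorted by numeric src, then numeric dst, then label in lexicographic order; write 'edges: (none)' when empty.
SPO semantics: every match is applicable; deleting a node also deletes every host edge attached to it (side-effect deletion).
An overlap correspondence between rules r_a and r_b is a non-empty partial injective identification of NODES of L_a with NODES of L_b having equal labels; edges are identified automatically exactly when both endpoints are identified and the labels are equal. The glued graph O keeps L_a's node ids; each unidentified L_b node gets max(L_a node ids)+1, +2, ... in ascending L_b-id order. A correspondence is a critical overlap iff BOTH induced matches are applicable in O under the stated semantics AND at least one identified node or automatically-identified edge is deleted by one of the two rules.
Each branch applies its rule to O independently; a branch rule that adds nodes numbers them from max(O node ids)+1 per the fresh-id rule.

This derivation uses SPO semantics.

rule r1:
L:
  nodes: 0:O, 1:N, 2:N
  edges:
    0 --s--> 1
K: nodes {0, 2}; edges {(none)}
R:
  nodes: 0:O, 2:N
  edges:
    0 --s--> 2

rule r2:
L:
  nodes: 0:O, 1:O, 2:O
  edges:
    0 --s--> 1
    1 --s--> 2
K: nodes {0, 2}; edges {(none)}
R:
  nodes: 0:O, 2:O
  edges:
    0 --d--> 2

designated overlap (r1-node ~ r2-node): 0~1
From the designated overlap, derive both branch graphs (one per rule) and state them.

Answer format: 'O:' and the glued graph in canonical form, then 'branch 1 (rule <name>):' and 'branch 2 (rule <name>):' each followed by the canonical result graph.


O:
nodes: 0:O, 1:N, 2:N, 3:O, 4:O
edges: (0,1,s); (0,4,s); (3,0,s)
branch 1 (rule r1):
nodes: 0:O, 2:N, 3:O, 4:O
edges: (0,2,s); (0,4,s); (3,0,s)
branch 2 (rule r2):
nodes: 1:N, 2:N, 3:O, 4:O
edges: (3,4,d)


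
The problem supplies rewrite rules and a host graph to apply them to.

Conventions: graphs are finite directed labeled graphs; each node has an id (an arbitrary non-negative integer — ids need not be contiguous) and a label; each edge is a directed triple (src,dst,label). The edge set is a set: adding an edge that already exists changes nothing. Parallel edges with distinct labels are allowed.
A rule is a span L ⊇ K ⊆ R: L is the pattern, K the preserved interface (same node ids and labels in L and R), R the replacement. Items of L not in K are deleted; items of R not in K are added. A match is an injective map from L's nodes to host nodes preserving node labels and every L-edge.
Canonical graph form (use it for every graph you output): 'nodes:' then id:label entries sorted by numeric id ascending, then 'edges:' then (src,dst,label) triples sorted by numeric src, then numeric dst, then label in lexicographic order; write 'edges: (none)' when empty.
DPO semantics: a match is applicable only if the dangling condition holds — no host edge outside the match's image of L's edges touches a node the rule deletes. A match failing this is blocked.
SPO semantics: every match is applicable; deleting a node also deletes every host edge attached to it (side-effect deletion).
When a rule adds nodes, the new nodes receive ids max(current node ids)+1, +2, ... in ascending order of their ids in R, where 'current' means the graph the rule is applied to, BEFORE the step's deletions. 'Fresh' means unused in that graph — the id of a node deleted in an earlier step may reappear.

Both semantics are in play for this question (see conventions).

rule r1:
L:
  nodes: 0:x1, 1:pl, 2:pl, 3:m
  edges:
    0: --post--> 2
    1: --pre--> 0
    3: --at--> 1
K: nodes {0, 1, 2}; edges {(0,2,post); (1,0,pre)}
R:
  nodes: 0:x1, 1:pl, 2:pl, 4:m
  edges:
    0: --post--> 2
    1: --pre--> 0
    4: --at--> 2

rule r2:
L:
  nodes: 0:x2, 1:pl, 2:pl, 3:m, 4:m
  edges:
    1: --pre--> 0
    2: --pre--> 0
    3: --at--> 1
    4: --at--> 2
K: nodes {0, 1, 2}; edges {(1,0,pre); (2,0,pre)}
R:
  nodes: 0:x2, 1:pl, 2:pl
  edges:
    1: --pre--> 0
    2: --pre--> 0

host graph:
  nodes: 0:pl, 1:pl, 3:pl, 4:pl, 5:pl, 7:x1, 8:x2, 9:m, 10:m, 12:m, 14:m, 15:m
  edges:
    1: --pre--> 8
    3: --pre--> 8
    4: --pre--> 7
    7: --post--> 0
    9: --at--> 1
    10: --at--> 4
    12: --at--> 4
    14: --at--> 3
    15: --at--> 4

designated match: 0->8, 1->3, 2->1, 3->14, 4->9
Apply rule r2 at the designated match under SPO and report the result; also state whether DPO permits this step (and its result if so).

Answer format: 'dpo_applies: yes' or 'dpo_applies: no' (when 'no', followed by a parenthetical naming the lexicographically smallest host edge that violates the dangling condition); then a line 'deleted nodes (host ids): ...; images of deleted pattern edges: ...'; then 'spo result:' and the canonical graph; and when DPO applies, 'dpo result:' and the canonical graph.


dpo_applies: yes
deleted nodes (host ids): 9, 14; images of deleted pattern edges: (9,1,at); (14,3,at)
spo result:
nodes: 0:pl, 1:pl, 3:pl, 4:pl, 5:pl, 7:x1, 8:x2, 10:m, 12:m, 15:m
edges: (1,8,pre); (3,8,pre); (4,7,pre); (7,0,post); (10,4,at); (12,4,at); (15,4,at)
dpo result:
nodes: 0:pl, 1:pl, 3:pl, 4:pl, 5:pl, 7:x1, 8:x2, 10:m, 12:m, 15:m
edges: (1,8,pre); (3,8,pre); (4,7,pre); (7,0,post); (10,4,at); (12,4,at); (15,4,at)


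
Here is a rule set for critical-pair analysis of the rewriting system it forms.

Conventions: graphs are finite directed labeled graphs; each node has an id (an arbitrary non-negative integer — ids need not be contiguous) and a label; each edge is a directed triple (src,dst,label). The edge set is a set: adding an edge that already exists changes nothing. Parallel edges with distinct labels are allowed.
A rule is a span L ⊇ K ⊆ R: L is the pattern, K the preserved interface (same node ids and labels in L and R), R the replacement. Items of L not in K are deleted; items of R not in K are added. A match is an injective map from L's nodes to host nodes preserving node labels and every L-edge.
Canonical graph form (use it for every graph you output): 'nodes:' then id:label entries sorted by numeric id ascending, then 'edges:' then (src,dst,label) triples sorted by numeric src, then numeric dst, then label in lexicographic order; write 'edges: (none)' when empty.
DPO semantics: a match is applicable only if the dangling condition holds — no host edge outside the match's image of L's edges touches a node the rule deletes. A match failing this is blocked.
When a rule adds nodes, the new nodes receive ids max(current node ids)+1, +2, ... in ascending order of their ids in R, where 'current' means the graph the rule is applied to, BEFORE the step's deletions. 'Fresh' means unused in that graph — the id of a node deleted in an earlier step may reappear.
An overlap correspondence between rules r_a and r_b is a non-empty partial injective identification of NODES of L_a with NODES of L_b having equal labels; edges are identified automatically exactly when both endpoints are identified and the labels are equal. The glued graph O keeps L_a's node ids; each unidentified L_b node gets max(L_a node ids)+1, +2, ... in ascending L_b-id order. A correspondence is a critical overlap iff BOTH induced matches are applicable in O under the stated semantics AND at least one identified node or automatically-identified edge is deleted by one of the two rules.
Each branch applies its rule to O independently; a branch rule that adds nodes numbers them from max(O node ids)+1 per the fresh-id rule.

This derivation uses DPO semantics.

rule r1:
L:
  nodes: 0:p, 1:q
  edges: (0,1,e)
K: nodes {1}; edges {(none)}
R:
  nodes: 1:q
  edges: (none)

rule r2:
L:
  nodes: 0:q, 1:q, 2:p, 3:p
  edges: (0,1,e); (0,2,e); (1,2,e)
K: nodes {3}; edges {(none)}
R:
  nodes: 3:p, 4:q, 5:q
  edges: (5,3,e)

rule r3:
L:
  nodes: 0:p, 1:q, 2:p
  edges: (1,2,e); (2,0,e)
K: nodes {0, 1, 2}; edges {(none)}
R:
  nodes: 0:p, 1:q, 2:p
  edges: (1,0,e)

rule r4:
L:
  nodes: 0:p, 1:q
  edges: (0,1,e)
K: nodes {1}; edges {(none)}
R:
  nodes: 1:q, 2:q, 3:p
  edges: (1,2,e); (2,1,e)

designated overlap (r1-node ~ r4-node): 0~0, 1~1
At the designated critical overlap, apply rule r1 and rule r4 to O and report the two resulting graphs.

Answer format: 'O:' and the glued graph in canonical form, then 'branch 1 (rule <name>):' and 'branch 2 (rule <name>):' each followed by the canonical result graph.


O:
nodes: 0:p, 1:q
edges: (0,1,e)
branch 1 (rule r1):
nodes: 1:q
edges: (none)
branch 2 (rule r4):
nodes: 1:q, 2:q, 3:p
edges: (1,2,e); (2,1,e)


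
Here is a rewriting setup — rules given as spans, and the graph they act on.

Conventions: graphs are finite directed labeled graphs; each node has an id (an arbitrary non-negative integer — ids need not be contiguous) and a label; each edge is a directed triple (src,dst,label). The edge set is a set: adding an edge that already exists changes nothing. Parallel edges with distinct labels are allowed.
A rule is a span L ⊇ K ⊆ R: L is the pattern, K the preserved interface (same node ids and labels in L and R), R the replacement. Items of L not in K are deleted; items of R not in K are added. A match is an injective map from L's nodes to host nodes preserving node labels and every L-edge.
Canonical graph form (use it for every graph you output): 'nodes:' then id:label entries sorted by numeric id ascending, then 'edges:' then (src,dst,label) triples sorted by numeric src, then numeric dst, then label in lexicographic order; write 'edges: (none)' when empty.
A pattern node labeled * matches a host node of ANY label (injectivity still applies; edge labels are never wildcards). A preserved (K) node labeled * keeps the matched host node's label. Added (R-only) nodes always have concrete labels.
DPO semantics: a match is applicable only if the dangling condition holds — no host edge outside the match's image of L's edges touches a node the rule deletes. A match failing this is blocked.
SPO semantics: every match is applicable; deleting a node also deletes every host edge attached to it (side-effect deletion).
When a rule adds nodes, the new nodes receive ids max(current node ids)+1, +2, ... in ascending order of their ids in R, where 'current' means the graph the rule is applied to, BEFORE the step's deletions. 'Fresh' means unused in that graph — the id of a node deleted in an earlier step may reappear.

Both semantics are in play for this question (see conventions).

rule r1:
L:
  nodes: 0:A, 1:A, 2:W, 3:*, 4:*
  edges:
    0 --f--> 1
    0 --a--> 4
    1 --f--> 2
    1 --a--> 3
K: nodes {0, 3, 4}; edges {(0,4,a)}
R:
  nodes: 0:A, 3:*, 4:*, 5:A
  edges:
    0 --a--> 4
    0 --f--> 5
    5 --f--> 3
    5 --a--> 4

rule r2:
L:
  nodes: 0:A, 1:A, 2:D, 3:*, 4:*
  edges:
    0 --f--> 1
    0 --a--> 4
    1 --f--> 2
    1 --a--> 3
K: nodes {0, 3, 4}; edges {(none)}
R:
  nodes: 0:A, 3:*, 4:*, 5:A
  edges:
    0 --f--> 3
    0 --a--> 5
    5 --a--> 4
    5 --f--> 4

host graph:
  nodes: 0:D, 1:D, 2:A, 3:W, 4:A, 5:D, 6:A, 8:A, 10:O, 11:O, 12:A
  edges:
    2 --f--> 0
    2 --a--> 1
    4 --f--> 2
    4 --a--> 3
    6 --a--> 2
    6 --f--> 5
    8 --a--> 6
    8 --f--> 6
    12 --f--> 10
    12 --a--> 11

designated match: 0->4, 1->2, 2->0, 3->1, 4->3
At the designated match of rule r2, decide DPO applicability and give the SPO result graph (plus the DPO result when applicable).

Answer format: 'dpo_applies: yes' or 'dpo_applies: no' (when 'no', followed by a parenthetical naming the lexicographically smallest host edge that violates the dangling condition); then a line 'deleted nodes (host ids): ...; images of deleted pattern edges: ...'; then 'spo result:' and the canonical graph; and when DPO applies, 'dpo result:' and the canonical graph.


dpo_applies: no
(the rule deletes node 2, which keeps host edge (6,2,a) outside the match image — the dangling condition fails, DPO blocks; SPO proceeds and side-deletes such edges)
deleted nodes (host ids): 0, 2; images of deleted pattern edges: (2,0,f); (2,1,a); (4,2,f); (4,3,a)
spo result:
nodes: 1:D, 3:W, 4:A, 5:D, 6:A, 8:A, 10:O, 11:O, 12:A, 13:A
edges: (4,1,f); (4,13,a); (6,5,f); (8,6,a); (8,6,f); (12,10,f); (12,11,a); (13,3,a); (13,3,f)


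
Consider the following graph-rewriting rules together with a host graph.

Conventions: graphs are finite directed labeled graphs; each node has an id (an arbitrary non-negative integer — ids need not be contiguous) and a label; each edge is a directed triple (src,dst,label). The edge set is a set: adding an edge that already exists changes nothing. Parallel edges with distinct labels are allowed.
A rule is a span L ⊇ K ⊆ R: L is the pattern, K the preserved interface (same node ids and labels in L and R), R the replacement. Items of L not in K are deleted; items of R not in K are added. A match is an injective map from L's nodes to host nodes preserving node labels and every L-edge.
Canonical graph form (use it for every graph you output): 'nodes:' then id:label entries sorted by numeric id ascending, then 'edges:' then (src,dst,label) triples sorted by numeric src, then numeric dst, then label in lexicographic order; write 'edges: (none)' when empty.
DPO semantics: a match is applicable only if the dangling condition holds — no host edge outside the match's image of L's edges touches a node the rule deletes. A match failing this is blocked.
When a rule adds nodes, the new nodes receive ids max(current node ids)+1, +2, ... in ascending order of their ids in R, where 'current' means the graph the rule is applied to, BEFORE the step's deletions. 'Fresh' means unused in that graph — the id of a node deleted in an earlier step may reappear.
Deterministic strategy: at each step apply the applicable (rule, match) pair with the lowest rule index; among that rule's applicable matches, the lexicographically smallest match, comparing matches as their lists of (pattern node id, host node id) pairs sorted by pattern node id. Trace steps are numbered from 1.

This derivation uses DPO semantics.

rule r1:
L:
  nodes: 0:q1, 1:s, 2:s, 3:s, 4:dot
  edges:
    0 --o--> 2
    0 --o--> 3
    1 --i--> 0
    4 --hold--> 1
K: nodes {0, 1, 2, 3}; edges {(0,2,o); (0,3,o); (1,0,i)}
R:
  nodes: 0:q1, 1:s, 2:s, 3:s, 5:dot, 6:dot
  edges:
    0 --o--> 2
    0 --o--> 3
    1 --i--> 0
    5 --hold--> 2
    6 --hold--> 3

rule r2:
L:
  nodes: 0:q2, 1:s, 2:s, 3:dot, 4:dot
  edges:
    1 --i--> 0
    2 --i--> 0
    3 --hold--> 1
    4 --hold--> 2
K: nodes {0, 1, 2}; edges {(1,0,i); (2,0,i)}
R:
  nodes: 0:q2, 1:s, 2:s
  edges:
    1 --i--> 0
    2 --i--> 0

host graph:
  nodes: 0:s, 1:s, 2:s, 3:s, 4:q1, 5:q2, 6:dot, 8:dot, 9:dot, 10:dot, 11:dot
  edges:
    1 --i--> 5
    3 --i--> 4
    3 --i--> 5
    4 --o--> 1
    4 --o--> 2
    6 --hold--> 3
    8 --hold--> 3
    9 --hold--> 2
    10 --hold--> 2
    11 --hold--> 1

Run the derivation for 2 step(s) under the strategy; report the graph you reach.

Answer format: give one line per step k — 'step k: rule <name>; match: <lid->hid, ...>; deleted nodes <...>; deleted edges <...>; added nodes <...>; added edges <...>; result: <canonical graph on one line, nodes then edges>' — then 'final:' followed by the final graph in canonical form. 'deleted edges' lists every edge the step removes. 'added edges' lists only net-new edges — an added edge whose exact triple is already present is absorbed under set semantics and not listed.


step 1: rule r1; match: 0->4, 1->3, 2->1, 3->2, 4->6; deleted nodes 6; deleted edges (6,3,hold); added nodes 12, 13; added edges (12,1,hold); (13,2,hold); result: nodes: 0:s, 1:s, 2:s, 3:s, 4:q1, 5:q2, 8:dot, 9:dot, 10:dot, 11:dot, 12:dot, 13:dot edges: (1,5,i); (3,4,i); (3,5,i); (4,1,o); (4,2,o); (8,3,hold); (9,2,hold); (10,2,hold); (11,1,hold); (12,1,hold); (13,2,hold)
step 2: rule r1; match: 0->4, 1->3, 2->1, 3->2, 4->8; deleted nodes 8; deleted edges (8,3,hold); added nodes 14, 15; added edges (14,1,hold); (15,2,hold); result: nodes: 0:s, 1:s, 2:s, 3:s, 4:q1, 5:q2, 9:dot, 10:dot, 11:dot, 12:dot, 13:dot, 14:dot, 15:dot edges: (1,5,i); (3,4,i); (3,5,i); (4,1,o); (4,2,o); (9,2,hold); (10,2,hold); (11,1,hold); (12,1,hold); (13,2,hold); (14,1,hold); (15,2,hold)
final:
nodes: 0:s, 1:s, 2:s, 3:s, 4:q1, 5:q2, 9:dot, 10:dot, 11:dot, 12:dot, 13:dot, 14:dot, 15:dot
edges: (1,5,i); (3,4,i); (3,5,i); (4,1,o); (4,2,o); (9,2,hold); (10,2,hold); (11,1,hold); (12,1,hold); (13,2,hold); (14,1,hold); (15,2,hold)


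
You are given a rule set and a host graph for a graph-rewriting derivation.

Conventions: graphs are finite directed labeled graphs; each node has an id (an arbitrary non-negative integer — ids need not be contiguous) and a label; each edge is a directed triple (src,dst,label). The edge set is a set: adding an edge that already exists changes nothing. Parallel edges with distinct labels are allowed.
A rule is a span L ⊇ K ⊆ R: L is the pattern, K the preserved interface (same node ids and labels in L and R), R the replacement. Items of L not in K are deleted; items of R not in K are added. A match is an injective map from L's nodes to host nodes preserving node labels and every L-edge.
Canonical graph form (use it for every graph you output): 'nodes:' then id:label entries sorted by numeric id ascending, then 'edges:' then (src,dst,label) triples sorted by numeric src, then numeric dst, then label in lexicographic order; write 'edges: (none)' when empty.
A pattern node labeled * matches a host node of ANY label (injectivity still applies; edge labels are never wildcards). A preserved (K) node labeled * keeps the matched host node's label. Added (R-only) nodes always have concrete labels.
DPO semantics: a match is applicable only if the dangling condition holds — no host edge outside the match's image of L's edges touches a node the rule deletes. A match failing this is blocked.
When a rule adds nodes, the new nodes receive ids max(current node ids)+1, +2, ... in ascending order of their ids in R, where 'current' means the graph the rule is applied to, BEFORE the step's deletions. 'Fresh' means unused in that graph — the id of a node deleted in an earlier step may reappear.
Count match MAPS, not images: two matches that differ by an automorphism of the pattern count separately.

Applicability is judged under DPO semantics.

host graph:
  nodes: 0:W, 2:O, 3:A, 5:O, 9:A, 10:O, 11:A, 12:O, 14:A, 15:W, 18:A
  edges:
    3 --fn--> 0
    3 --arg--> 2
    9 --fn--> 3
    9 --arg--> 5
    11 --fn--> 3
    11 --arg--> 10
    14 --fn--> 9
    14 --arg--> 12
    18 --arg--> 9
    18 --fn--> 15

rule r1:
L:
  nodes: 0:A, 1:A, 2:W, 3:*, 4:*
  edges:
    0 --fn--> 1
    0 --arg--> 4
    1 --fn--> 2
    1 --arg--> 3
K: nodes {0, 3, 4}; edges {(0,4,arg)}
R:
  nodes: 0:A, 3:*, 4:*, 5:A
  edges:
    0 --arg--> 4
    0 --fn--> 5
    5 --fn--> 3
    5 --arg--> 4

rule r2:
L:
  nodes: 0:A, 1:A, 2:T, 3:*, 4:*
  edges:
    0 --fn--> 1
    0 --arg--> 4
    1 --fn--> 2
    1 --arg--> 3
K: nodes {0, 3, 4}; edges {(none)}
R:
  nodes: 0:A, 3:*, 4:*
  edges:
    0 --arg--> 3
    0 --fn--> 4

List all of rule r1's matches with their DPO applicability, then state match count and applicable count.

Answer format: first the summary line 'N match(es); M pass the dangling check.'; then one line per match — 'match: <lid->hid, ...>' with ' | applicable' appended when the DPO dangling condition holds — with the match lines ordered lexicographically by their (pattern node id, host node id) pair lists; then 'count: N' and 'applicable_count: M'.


2 match(es); 0 pass the dangling check.
match: 0->9, 1->3, 2->0, 3->2, 4->5
match: 0->11, 1->3, 2->0, 3->2, 4->10
count: 2
applicable_count: 0


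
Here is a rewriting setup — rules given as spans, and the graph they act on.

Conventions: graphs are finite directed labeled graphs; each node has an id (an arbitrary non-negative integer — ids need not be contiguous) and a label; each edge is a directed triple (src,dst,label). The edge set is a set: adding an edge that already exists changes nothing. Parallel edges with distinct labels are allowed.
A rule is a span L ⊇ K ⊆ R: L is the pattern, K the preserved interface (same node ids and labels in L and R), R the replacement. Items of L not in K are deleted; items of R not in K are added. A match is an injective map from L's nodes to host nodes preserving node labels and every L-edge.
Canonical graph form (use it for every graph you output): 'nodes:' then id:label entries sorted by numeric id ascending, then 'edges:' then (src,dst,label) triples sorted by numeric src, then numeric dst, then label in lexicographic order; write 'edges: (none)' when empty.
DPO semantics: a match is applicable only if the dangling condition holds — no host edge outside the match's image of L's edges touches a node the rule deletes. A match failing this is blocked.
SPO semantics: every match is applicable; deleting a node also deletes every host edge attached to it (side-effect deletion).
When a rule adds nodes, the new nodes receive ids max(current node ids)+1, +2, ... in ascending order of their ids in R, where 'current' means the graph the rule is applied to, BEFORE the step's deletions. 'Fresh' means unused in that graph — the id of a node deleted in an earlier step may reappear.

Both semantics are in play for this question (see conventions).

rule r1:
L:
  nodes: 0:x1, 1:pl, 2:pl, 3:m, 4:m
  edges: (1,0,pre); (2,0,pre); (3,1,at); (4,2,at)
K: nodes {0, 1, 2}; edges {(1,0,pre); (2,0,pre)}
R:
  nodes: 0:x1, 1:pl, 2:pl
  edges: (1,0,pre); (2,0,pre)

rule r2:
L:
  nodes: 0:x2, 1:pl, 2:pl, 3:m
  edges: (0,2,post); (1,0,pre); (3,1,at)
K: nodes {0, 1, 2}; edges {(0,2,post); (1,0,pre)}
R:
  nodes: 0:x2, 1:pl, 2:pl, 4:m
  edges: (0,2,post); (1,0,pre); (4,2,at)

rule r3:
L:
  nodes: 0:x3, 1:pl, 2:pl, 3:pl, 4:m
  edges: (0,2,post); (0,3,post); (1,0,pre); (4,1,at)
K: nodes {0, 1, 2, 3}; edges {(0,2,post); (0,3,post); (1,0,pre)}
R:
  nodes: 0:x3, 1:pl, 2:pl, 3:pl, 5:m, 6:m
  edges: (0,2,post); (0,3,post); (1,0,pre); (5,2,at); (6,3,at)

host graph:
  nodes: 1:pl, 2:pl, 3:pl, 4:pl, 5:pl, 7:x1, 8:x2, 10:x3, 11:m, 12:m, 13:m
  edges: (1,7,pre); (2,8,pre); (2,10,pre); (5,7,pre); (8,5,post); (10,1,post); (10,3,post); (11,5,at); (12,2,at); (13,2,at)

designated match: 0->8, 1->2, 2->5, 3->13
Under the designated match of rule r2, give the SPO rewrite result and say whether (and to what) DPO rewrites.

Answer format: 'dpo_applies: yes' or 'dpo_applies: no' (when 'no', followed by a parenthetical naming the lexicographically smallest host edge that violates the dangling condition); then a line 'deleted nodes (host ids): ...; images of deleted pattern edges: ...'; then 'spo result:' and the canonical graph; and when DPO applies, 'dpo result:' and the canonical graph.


dpo_applies: yes
deleted nodes (host ids): 13; images of deleted pattern edges: (13,2,at)
spo result:
nodes: 1:pl, 2:pl, 3:pl, 4:pl, 5:pl, 7:x1, 8:x2, 10:x3, 11:m, 12:m, 14:m
edges: (1,7,pre); (2,8,pre); (2,10,pre); (5,7,pre); (8,5,post); (10,1,post); (10,3,post); (11,5,at); (12,2,at); (14,5,at)
dpo result:
nodes: 1:pl, 2:pl, 3:pl, 4:pl, 5:pl, 7:x1, 8:x2, 10:x3, 11:m, 12:m, 14:m
edges: (1,7,pre); (2,8,pre); (2,10,pre); (5,7,pre); (8,5,post); (10,1,post); (10,3,post); (11,5,at); (12,2,at); (14,5,at)
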